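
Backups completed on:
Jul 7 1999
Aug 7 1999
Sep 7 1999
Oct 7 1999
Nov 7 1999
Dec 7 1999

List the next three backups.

Jan 7 2000, Feb 7 2000, Mar 7 2000

Each date is the 7th; the gaps (31, 31, 30, 31, 30) track the month lengths.
The rule is the 7th of each month.
January 2000: Jan 7 2000.
February 2000: Feb 7 2000.
March 2000: Mar 7 2000.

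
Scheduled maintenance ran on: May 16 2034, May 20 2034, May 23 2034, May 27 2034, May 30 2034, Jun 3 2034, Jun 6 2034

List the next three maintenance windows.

Jun 10 2034, Jun 13 2034, Jun 17 2034

Every event lands on a Tuesday or Saturday (gaps cycle 4, 3, 4, 3, 4, 3).
So the schedule is: every Tuesday and Saturday.
Next Saturday: Jun 10 2034.
The following Tuesday is Jun 13 2034.
Next Saturday: Jun 17 2034.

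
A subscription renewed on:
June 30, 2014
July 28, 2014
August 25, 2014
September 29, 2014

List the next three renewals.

October 27, 2014; November 24, 2014; December 29, 2014

These are Mondays with 28, 28, 35-day gaps.
Each is the final Monday of its month — June 30, 2014 is past the 28th, so '4th Monday' doesn't fit.
Last Monday of October 2014: October 27, 2014.
Last Monday of November 2014: November 24, 2014.
December 2014 ends with Monday December 29, 2014.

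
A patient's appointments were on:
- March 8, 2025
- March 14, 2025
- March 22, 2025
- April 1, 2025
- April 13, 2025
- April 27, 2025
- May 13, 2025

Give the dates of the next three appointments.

May 31, 2025; June 20, 2025; July 12, 2025

The spacing grows by 2 each time: 6, 8, 10, 12, 14, 16 days.
Next gap: 18 days. May 13, 2025 + 18 days = May 31, 2025.
Next gap: 20 days. May 31, 2025 + 20 days = June 20, 2025.
Next gap: 22 days. June 20, 2025 + 22 days = July 12, 2025.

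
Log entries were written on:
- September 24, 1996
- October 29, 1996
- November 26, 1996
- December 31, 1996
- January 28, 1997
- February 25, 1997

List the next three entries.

All Tuesdays; the gaps (35, 28, 35, 28, 28) vary with month length.
This is the last Tuesday of each month.
March 1997 ends with Tuesday March 25, 1997.
Last Tuesday of April 1997: April 29, 1997.
May 1997 ends with Tuesday May 27, 1997.

March 25, 1997; April 29, 1997; May 27, 1997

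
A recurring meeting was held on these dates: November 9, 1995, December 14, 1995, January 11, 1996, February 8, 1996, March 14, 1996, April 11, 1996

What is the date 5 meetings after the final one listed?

All dates are Thursdays, 35, 28, 28, 35, 28 days apart.
Specifically, the 2nd Thursday of each month.
May 1996 — 2nd Thursday is May 9, 1996.
2nd Thursday of June 1996: June 13, 1996.
2nd Thursday of July 1996: July 11, 1996.
2nd Thursday of August 1996: August 8, 1996.
September 1996 — 2nd Thursday is September 12, 1996.

September 12, 1996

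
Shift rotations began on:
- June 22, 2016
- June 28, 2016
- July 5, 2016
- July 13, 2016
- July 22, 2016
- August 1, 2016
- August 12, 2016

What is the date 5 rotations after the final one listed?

October 21, 2016

Gaps: 6, 7, 8, 9, 10, 11 days — each gap is 1 larger than the previous one.
Next gap: 12 days. August 12, 2016 + 12 days = August 24, 2016.
Next gap: 13 days. August 24, 2016 + 13 days = September 6, 2016.
Next gap: 14 days. September 6, 2016 + 14 days = September 20, 2016.
Next gap: 15 days. September 20, 2016 + 15 days = October 5, 2016.
Next gap: 16 days. October 5, 2016 + 16 days = October 21, 2016.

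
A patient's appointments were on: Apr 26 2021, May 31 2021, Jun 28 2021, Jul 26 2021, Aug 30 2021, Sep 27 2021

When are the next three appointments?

Oct 25 2021, Nov 29 2021, Dec 27 2021

These are Mondays with 35, 28, 28, 35, 28-day gaps.
Each is the final Monday of its month — May 31 2021 is past the 28th, so '4th Monday' doesn't fit.
October 2021 ends with Monday Oct 25 2021.
Last Monday of November 2021: Nov 29 2021.
December 2021 ends with Monday Dec 27 2021.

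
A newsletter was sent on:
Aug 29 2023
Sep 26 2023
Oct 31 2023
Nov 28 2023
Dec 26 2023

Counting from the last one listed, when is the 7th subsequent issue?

Every date is a Tuesday; gaps 28, 35, 28, 28 days.
Each is the last Tuesday of its month (at least one falls on the 29th or later, ruling out '4th Tuesday').
Last Tuesday of January 2024: Jan 30 2024.
February 2024 ends with Tuesday Feb 27 2024.
Last Tuesday of March 2024: Mar 26 2024.
April 2024 ends with Tuesday Apr 30 2024.
Last Tuesday of May 2024: May 28 2024.
Last Tuesday of June 2024: Jun 25 2024.
Last Tuesday of July 2024: Jul 30 2024.

Jul 30 2024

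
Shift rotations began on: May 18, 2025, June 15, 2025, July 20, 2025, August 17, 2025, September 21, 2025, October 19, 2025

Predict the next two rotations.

November 16, 2025; December 21, 2025

These are Sundays at 28- or 35-day spacing (28, 35, 28, 35, 28).
The pattern: 3rd Sunday of the month.
November 2025 — 3rd Sunday is November 16, 2025.
December 2025 — 3rd Sunday is December 21, 2025.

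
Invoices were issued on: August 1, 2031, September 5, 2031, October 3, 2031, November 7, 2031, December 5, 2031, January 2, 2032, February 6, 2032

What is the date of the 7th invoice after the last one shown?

September 3, 2032

All dates are Fridays, 35, 28, 35, 28, 28, 35 days apart.
Specifically, the 1st Friday of each month.
March 2032 — 1st Friday is March 5, 2032.
April 2032 — 1st Friday is April 2, 2032.
1st Friday of May 2032: May 7, 2032.
June 2032 — 1st Friday is June 4, 2032.
July 2032 — 1st Friday is July 2, 2032.
1st Friday of August 2032: August 6, 2032.
1st Friday of September 2032: September 3, 2032.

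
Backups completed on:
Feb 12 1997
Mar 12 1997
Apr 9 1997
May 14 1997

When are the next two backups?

All dates are Wednesdays, 28, 28, 35 days apart.
Specifically, the 2nd Wednesday of each month.
2nd Wednesday of June 1997: Jun 11 1997.
July 1997 — 2nd Wednesday is Jul 9 1997.

Jun 11 1997, Jul 9 1997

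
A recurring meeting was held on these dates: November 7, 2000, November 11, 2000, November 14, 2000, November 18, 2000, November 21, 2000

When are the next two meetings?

Gaps: 4, 3, 4, 3 days — not constant, but cyclic with period 2.
The events fall on every Tuesday and Saturday.
The following Saturday is November 25, 2000.
Next Tuesday: November 28, 2000.

November 25, 2000; November 28, 2000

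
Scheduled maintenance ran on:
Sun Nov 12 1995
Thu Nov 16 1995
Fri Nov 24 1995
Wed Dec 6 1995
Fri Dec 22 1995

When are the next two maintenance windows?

Gaps: 4, 8, 12, 16 days — each gap is 4 larger than the previous one.
Next gap: 20 days. Fri Dec 22 1995 + 20 days = Thu Jan 11 1996.
Next gap: 24 days. Thu Jan 11 1996 + 24 days = Sun Feb 4 1996.

Thu Jan 11 1996, Sun Feb 4 1996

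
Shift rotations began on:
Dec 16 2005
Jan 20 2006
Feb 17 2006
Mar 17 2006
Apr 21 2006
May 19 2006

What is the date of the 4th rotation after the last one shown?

These are Fridays at 28- or 35-day spacing (35, 28, 28, 35, 28).
The pattern: 3rd Friday of the month.
3rd Friday of June 2006: Jun 16 2006.
July 2006 — 3rd Friday is Jul 21 2006.
3rd Friday of August 2006: Aug 18 2006.
September 2006 — 3rd Friday is Sep 15 2006.

Sep 15 2006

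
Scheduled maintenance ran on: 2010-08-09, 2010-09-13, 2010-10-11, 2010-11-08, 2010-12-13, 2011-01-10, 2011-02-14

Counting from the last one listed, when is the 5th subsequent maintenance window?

2011-07-11

These are Mondays at 28- or 35-day spacing (35, 28, 28, 35, 28, 35).
The pattern: 2nd Monday of the month.
2nd Monday of March 2011: 2011-03-14.
2nd Monday of April 2011: 2011-04-11.
2nd Monday of May 2011: 2011-05-09.
2nd Monday of June 2011: 2011-06-13.
July 2011 — 2nd Monday is 2011-07-11.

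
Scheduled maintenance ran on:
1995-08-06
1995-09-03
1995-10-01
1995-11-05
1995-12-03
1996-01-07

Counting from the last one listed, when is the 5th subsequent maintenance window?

These are Sundays at 28- or 35-day spacing (28, 28, 35, 28, 35).
The pattern: 1st Sunday of the month.
February 1996 — 1st Sunday is 1996-02-04.
March 1996 — 1st Sunday is 1996-03-03.
1st Sunday of April 1996: 1996-04-07.
1st Sunday of May 1996: 1996-05-05.
1st Sunday of June 1996: 1996-06-02.

1996-06-02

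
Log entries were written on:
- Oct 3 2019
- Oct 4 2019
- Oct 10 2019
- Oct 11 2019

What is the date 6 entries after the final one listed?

Gaps: 1, 6, 1 days — not constant, but cyclic with period 2.
The events fall on every Thursday and Friday.
Next Thursday: Oct 17 2019.
The following Friday is Oct 18 2019.
The following Thursday is Oct 24 2019.
Next Friday: Oct 25 2019.
Next Thursday: Oct 31 2019.
The following Friday is Nov 1 2019.

Nov 1 2019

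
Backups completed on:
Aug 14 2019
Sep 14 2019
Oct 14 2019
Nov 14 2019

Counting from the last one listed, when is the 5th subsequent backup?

Each date is the 14th; the gaps (31, 30, 31) track the month lengths.
The rule is the 14th of each month.
Next: December 2019 → Dec 14 2019.
Next: January 2020 → Jan 14 2020.
February 2020: Feb 14 2020.
Next: March 2020 → Mar 14 2020.
Next: April 2020 → Apr 14 2020.

Apr 14 2020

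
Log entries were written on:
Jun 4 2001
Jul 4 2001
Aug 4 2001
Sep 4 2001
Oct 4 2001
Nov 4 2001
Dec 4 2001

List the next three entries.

Gaps: 30, 31, 31, 30, 31, 30 days — not constant. Every event is on the 4th of the month.
Pattern: the 4th of each month.
Next: January 2002 → Jan 4 2002.
Next: February 2002 → Feb 4 2002.
March 2002: Mar 4 2002.

Jan 4 2002, Feb 4 2002, Mar 4 2002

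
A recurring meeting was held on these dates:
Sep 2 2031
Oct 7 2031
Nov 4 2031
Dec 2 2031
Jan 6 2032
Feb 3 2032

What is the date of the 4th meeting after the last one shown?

Jun 1 2032

These are Tuesdays at 28- or 35-day spacing (35, 28, 28, 35, 28).
The pattern: 1st Tuesday of the month.
March 2032 — 1st Tuesday is Mar 2 2032.
1st Tuesday of April 2032: Apr 6 2032.
May 2032 — 1st Tuesday is May 4 2032.
1st Tuesday of June 2032: Jun 1 2032.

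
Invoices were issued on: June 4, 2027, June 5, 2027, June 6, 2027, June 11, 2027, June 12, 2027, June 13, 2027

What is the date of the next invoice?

Gaps: 1, 1, 5, 1, 1 days — not constant, but cyclic with period 3.
The events fall on every Friday, Saturday and Sunday.
Next Friday: June 18, 2027.

June 18, 2027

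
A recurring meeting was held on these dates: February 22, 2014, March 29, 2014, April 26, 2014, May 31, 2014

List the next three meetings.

June 28, 2014; July 26, 2014; August 30, 2014

These are Saturdays with 35, 28, 35-day gaps.
Each is the final Saturday of its month — March 29, 2014 is past the 28th, so '4th Saturday' doesn't fit.
June 2014 ends with Saturday June 28, 2014.
Last Saturday of July 2014: July 26, 2014.
Last Saturday of August 2014: August 30, 2014.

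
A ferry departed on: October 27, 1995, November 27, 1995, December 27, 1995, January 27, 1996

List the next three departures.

The day-of-month is always 27 (31, 30, 31 days between events).
So this recurs on the 27th of each month.
Next: February 1996 → February 27, 1996.
Next: March 1996 → March 27, 1996.
Next: April 1996 → April 27, 1996.

February 27, 1996; March 27, 1996; April 27, 1996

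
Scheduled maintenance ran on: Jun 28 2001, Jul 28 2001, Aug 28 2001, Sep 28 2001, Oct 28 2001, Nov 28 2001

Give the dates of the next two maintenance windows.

Each date is the 28th; the gaps (30, 31, 31, 30, 31) track the month lengths.
The rule is the 28th of each month.
December 2001: Dec 28 2001.
January 2002: Jan 28 2002.

Dec 28 2001, Jan 28 2002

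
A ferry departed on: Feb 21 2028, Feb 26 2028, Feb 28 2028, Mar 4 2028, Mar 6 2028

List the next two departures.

The gap pattern 5, 2, 5, 2 repeats every 2 events.
These are the Mondays and Saturdays of each week.
The following Saturday is Mar 11 2028.
The following Monday is Mar 13 2028.

Mar 11 2028, Mar 13 2028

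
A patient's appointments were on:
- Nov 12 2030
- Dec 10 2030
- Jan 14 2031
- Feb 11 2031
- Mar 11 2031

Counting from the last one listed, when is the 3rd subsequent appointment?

Jun 10 2031

Gaps: 28, 35, 28, 28 days — a mix of 28 and 35. Every date is a Tuesday.
Each is the 2nd Tuesday of its month.
April 2031 — 2nd Tuesday is Apr 8 2031.
May 2031 — 2nd Tuesday is May 13 2031.
June 2031 — 2nd Tuesday is Jun 10 2031.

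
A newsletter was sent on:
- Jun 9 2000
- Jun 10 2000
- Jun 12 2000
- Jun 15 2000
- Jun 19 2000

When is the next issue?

Gaps: 1, 2, 3, 4 days — each gap is 1 larger than the previous one.
Next gap: 5 days. Jun 19 2000 + 5 days = Jun 24 2000.

Jun 24 2000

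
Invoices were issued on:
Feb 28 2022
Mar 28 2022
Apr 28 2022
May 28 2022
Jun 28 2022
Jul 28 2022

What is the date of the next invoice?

Each date is the 28th; the gaps (28, 31, 30, 31, 30) track the month lengths.
The rule is the 28th of each month.
Next: August 2022 → Aug 28 2022.

Aug 28 2022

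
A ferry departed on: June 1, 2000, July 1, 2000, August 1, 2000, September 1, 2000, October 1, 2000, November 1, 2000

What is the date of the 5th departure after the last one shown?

April 1, 2001

The day-of-month is always 1 (30, 31, 31, 30, 31 days between events).
So this recurs on the 1st of each month.
December 2000: December 1, 2000.
Next: January 2001 → January 1, 2001.
February 2001: February 1, 2001.
Next: March 2001 → March 1, 2001.
Next: April 2001 → April 1, 2001.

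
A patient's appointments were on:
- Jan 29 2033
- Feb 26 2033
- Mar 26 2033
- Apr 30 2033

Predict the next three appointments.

May 28 2033, Jun 25 2033, Jul 30 2033

These are Saturdays with 28, 28, 35-day gaps.
Each is the final Saturday of its month — Jan 29 2033 is past the 28th, so '4th Saturday' doesn't fit.
May 2033 ends with Saturday May 28 2033.
Last Saturday of June 2033: Jun 25 2033.
Last Saturday of July 2033: Jul 30 2033.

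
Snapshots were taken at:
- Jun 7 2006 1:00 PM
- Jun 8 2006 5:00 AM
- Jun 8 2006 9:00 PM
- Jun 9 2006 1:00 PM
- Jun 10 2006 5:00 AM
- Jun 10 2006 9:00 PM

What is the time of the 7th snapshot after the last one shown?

Spacing: 16, 16, 16, 16, 16 h — constant 16 h.
Jun 10 2006 9:00 PM + 16 h = Jun 11 2006 1:00 PM.
Jun 11 2006 1:00 PM + 16 h = Jun 12 2006 5:00 AM.
Jun 12 2006 5:00 AM + 16 h = Jun 12 2006 9:00 PM.
Jun 12 2006 9:00 PM + 16 h = Jun 13 2006 1:00 PM.
Jun 13 2006 1:00 PM + 16 h = Jun 14 2006 5:00 AM.
Jun 14 2006 5:00 AM + 16 h = Jun 14 2006 9:00 PM.
Jun 14 2006 9:00 PM + 16 h = Jun 15 2006 1:00 PM.

Jun 15 2006 1:00 PM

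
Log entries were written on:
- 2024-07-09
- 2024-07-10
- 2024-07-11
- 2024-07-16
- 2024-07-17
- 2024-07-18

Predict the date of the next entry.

The gap pattern 1, 1, 5, 1, 1 repeats every 3 events.
These are the Tuesdays, Wednesdays and Thursdays of each week.
Next Tuesday: 2024-07-23.

2024-07-23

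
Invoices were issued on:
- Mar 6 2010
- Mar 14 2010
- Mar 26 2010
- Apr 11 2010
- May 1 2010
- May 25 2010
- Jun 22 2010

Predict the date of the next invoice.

Gaps: 8, 12, 16, 20, 24, 28 days — each gap is 4 larger than the previous one.
Next gap: 32 days. Jun 22 2010 + 32 days = Jul 24 2010.

Jul 24 2010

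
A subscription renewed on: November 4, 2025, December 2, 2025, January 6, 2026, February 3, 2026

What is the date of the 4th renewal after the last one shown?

All dates are Tuesdays, 28, 35, 28 days apart.
Specifically, the 1st Tuesday of each month.
1st Tuesday of March 2026: March 3, 2026.
1st Tuesday of April 2026: April 7, 2026.
May 2026 — 1st Tuesday is May 5, 2026.
1st Tuesday of June 2026: June 2, 2026.

June 2, 2026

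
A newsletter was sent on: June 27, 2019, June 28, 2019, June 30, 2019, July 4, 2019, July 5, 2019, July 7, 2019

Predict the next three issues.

The gap pattern 1, 2, 4, 1, 2 repeats every 3 events.
These are the Thursdays, Fridays and Sundays of each week.
Next Thursday: July 11, 2019.
The following Friday is July 12, 2019.
Next Sunday: July 14, 2019.

July 11, 2019; July 12, 2019; July 14, 2019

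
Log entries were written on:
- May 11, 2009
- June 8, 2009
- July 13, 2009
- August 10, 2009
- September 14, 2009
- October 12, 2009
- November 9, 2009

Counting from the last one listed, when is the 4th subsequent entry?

Gaps: 28, 35, 28, 35, 28, 28 days — a mix of 28 and 35. Every date is a Monday.
Each is the 2nd Monday of its month.
2nd Monday of December 2009: December 14, 2009.
January 2010 — 2nd Monday is January 11, 2010.
2nd Monday of February 2010: February 8, 2010.
March 2010 — 2nd Monday is March 8, 2010.

March 8, 2010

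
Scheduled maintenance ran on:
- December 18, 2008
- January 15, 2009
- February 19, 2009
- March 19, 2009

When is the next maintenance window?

April 16, 2009

These are Thursdays at 28- or 35-day spacing (28, 35, 28).
The pattern: 3rd Thursday of the month.
April 2009 — 3rd Thursday is April 16, 2009.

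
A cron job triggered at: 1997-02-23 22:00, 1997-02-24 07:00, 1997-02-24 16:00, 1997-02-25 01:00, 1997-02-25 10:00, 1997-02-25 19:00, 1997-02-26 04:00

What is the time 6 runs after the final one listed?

The interval is a steady 9 hours (9, 9, 9, 9, 9, 9).
1997-02-26 04:00 + 9 h = 1997-02-26 13:00.
1997-02-26 13:00 + 9 h = 1997-02-26 22:00.
1997-02-26 22:00 + 9 h = 1997-02-27 07:00.
1997-02-27 07:00 + 9 h = 1997-02-27 16:00.
1997-02-27 16:00 + 9 h = 1997-02-28 01:00.
1997-02-28 01:00 + 9 h = 1997-02-28 10:00.

1997-02-28 10:00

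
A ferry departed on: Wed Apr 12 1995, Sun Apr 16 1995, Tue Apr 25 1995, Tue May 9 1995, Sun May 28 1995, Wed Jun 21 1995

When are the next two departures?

Thu Jul 20 1995, Wed Aug 23 1995

The spacing grows by 5 each time: 4, 9, 14, 19, 24 days.
Next gap: 29 days. Wed Jun 21 1995 + 29 days = Thu Jul 20 1995.
Next gap: 34 days. Thu Jul 20 1995 + 34 days = Wed Aug 23 1995.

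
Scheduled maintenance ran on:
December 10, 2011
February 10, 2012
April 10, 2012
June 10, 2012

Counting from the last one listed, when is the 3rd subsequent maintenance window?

December 10, 2012

The day-of-month is always 10 (62, 60, 61 days between events).
So this recurs on the 10th of every 2 months.
August 2012: August 10, 2012.
October 2012: October 10, 2012.
December 2012: December 10, 2012.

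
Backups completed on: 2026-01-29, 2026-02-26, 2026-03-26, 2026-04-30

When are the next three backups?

These are Thursdays with 28, 28, 35-day gaps.
Each is the final Thursday of its month — 2026-01-29 is past the 28th, so '4th Thursday' doesn't fit.
Last Thursday of May 2026: 2026-05-28.
Last Thursday of June 2026: 2026-06-25.
July 2026 ends with Thursday 2026-07-30.

2026-05-28, 2026-06-25, 2026-07-30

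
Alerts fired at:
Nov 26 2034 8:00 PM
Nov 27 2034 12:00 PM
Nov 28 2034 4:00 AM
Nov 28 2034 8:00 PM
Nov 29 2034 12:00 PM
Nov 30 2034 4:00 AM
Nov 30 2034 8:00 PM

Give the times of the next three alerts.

Dec 1 2034 12:00 PM, Dec 2 2034 4:00 AM, Dec 2 2034 8:00 PM

Spacing: 16, 16, 16, 16, 16, 16 h — constant 16 h.
Nov 30 2034 8:00 PM + 16 h = Dec 1 2034 12:00 PM.
Dec 1 2034 12:00 PM + 16 h = Dec 2 2034 4:00 AM.
Dec 2 2034 4:00 AM + 16 h = Dec 2 2034 8:00 PM.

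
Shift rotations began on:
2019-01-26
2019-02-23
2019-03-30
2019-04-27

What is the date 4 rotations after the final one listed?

All Saturdays; the gaps (28, 35, 28) vary with month length.
This is the last Saturday of each month.
Last Saturday of May 2019: 2019-05-25.
Last Saturday of June 2019: 2019-06-29.
July 2019 ends with Saturday 2019-07-27.
August 2019 ends with Saturday 2019-08-31.

2019-08-31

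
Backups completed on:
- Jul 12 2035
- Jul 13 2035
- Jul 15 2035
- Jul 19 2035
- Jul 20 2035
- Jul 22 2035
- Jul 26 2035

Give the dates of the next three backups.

Jul 27 2035, Jul 29 2035, Aug 2 2035

Gaps: 1, 2, 4, 1, 2, 4 days — not constant, but cyclic with period 3.
The events fall on every Thursday, Friday and Sunday.
The following Friday is Jul 27 2035.
Next Sunday: Jul 29 2035.
The following Thursday is Aug 2 2035.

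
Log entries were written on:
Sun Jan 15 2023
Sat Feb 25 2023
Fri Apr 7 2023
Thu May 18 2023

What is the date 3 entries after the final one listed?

Mon Sep 18 2023

Every event comes 41 days after the last (41, 41, 41).
Thu May 18 2023 + 41 days = Wed Jun 28 2023.
Wed Jun 28 2023 + 41 days = Tue Aug 8 2023.
Tue Aug 8 2023 + 41 days = Mon Sep 18 2023.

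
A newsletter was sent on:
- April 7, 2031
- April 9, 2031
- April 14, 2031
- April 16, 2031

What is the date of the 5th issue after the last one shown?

Every event lands on a Monday or Wednesday (gaps cycle 2, 5, 2).
So the schedule is: every Monday and Wednesday.
The following Monday is April 21, 2031.
Next Wednesday: April 23, 2031.
Next Monday: April 28, 2031.
The following Wednesday is April 30, 2031.
Next Monday: May 5, 2031.

May 5, 2031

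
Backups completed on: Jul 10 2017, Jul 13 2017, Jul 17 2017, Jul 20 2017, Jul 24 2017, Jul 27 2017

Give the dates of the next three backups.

Jul 31 2017, Aug 3 2017, Aug 7 2017

Gaps: 3, 4, 3, 4, 3 days — not constant, but cyclic with period 2.
The events fall on every Monday and Thursday.
Next Monday: Jul 31 2017.
The following Thursday is Aug 3 2017.
The following Monday is Aug 7 2017.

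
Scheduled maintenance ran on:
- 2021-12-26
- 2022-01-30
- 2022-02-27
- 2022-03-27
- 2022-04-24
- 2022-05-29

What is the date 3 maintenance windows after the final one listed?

2022-08-28

All Sundays; the gaps (35, 28, 28, 28, 35) vary with month length.
This is the last Sunday of each month.
June 2022 ends with Sunday 2022-06-26.
July 2022 ends with Sunday 2022-07-31.
August 2022 ends with Sunday 2022-08-28.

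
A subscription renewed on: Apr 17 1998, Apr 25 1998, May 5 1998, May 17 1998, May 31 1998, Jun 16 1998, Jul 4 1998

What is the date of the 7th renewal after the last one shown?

Jan 2 1999

The spacing grows by 2 each time: 8, 10, 12, 14, 16, 18 days.
Next gap: 20 days. Jul 4 1998 + 20 days = Jul 24 1998.
Next gap: 22 days. Jul 24 1998 + 22 days = Aug 15 1998.
Next gap: 24 days. Aug 15 1998 + 24 days = Sep 8 1998.
Next gap: 26 days. Sep 8 1998 + 26 days = Oct 4 1998.
Next gap: 28 days. Oct 4 1998 + 28 days = Nov 1 1998.
Next gap: 30 days. Nov 1 1998 + 30 days = Dec 1 1998.
Next gap: 32 days. Dec 1 1998 + 32 days = Jan 2 1999.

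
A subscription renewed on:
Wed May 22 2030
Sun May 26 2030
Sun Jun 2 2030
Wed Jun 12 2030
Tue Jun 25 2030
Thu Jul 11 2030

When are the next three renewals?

Tue Jul 30 2030, Wed Aug 21 2030, Sun Sep 15 2030

Intervals are 4, 7, 10, 13, 16 days — an arithmetic progression with common difference 3.
Next gap: 19 days. Thu Jul 11 2030 + 19 days = Tue Jul 30 2030.
Next gap: 22 days. Tue Jul 30 2030 + 22 days = Wed Aug 21 2030.
Next gap: 25 days. Wed Aug 21 2030 + 25 days = Sun Sep 15 2030.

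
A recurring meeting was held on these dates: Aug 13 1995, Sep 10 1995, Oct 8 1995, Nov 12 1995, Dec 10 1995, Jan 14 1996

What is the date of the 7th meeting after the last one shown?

Gaps: 28, 28, 35, 28, 35 days — a mix of 28 and 35. Every date is a Sunday.
Each is the 2nd Sunday of its month.
2nd Sunday of February 1996: Feb 11 1996.
2nd Sunday of March 1996: Mar 10 1996.
2nd Sunday of April 1996: Apr 14 1996.
May 1996 — 2nd Sunday is May 12 1996.
June 1996 — 2nd Sunday is Jun 9 1996.
July 1996 — 2nd Sunday is Jul 14 1996.
August 1996 — 2nd Sunday is Aug 11 1996.

Aug 11 1996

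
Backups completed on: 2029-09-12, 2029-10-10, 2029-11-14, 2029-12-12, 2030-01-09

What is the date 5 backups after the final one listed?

2030-06-12

These are Wednesdays at 28- or 35-day spacing (28, 35, 28, 28).
The pattern: 2nd Wednesday of the month.
2nd Wednesday of February 2030: 2030-02-13.
March 2030 — 2nd Wednesday is 2030-03-13.
April 2030 — 2nd Wednesday is 2030-04-10.
2nd Wednesday of May 2030: 2030-05-08.
June 2030 — 2nd Wednesday is 2030-06-12.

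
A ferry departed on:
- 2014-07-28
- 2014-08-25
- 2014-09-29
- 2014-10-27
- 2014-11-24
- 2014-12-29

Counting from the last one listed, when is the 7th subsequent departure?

All Mondays; the gaps (28, 35, 28, 28, 35) vary with month length.
This is the last Monday of each month.
Last Monday of January 2015: 2015-01-26.
February 2015 ends with Monday 2015-02-23.
Last Monday of March 2015: 2015-03-30.
April 2015 ends with Monday 2015-04-27.
Last Monday of May 2015: 2015-05-25.
June 2015 ends with Monday 2015-06-29.
July 2015 ends with Monday 2015-07-27.

2015-07-27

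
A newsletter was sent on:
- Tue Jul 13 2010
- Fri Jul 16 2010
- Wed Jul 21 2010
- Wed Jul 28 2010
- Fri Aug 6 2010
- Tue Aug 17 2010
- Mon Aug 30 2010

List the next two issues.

The spacing grows by 2 each time: 3, 5, 7, 9, 11, 13 days.
Next gap: 15 days. Mon Aug 30 2010 + 15 days = Tue Sep 14 2010.
Next gap: 17 days. Tue Sep 14 2010 + 17 days = Fri Oct 1 2010.

Tue Sep 14 2010, Fri Oct 1 2010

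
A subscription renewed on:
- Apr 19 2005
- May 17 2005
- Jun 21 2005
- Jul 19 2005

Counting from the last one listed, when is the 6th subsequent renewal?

Gaps: 28, 35, 28 days — a mix of 28 and 35. Every date is a Tuesday.
Each is the 3rd Tuesday of its month.
August 2005 — 3rd Tuesday is Aug 16 2005.
September 2005 — 3rd Tuesday is Sep 20 2005.
October 2005 — 3rd Tuesday is Oct 18 2005.
November 2005 — 3rd Tuesday is Nov 15 2005.
3rd Tuesday of December 2005: Dec 20 2005.
January 2006 — 3rd Tuesday is Jan 17 2006.

Jan 17 2006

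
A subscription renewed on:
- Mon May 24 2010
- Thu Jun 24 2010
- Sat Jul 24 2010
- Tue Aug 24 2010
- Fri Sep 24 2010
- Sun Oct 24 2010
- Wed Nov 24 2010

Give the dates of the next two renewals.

Fri Dec 24 2010, Mon Jan 24 2011

Each date is the 24th; the gaps (31, 30, 31, 31, 30, 31) track the month lengths.
The rule is the 24th of each month.
December 2010: Fri Dec 24 2010.
January 2011: Mon Jan 24 2011.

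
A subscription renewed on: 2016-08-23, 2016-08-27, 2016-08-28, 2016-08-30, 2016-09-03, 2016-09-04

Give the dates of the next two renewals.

2016-09-06, 2016-09-10

The gap pattern 4, 1, 2, 4, 1 repeats every 3 events.
These are the Tuesdays, Saturdays and Sundays of each week.
Next Tuesday: 2016-09-06.
Next Saturday: 2016-09-10.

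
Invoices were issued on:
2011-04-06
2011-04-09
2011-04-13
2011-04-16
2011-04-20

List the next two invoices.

2011-04-23, 2011-04-27

Every event lands on a Wednesday or Saturday (gaps cycle 3, 4, 3, 4).
So the schedule is: every Wednesday and Saturday.
Next Saturday: 2011-04-23.
The following Wednesday is 2011-04-27.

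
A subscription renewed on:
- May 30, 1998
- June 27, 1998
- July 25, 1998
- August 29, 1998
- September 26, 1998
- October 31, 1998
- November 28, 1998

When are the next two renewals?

These are Saturdays with 28, 28, 35, 28, 35, 28-day gaps.
Each is the final Saturday of its month — May 30, 1998 is past the 28th, so '4th Saturday' doesn't fit.
December 1998 ends with Saturday December 26, 1998.
Last Saturday of January 1999: January 30, 1999.

December 26, 1998; January 30, 1999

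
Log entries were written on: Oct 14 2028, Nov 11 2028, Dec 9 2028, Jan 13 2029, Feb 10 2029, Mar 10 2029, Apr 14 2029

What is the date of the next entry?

May 12 2029

These are Saturdays at 28- or 35-day spacing (28, 28, 35, 28, 28, 35).
The pattern: 2nd Saturday of the month.
2nd Saturday of May 2029: May 12 2029.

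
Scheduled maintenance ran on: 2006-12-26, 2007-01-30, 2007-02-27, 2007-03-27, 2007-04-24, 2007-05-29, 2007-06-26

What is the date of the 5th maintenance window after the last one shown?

These are Tuesdays with 35, 28, 28, 28, 35, 28-day gaps.
Each is the final Tuesday of its month — 2007-01-30 is past the 28th, so '4th Tuesday' doesn't fit.
July 2007 ends with Tuesday 2007-07-31.
Last Tuesday of August 2007: 2007-08-28.
Last Tuesday of September 2007: 2007-09-25.
Last Tuesday of October 2007: 2007-10-30.
November 2007 ends with Tuesday 2007-11-27.

2007-11-27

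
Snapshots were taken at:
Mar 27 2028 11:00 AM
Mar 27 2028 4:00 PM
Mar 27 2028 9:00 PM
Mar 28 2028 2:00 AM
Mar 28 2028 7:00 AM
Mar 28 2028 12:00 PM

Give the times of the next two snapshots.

Spacing: 5, 5, 5, 5, 5 h — constant 5 h.
Mar 28 2028 12:00 PM + 5 h = Mar 28 2028 5:00 PM.
Mar 28 2028 5:00 PM + 5 h = Mar 28 2028 10:00 PM.

Mar 28 2028 5:00 PM, Mar 28 2028 10:00 PM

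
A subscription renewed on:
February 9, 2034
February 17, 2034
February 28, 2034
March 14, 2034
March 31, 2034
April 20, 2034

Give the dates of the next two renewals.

The spacing grows by 3 each time: 8, 11, 14, 17, 20 days.
Next gap: 23 days. April 20, 2034 + 23 days = May 13, 2034.
Next gap: 26 days. May 13, 2034 + 26 days = June 8, 2034.

May 13, 2034; June 8, 2034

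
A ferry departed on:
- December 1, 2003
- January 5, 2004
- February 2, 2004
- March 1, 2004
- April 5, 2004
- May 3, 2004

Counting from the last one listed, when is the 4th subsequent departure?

September 6, 2004

All dates are Mondays, 35, 28, 28, 35, 28 days apart.
Specifically, the 1st Monday of each month.
June 2004 — 1st Monday is June 7, 2004.
1st Monday of July 2004: July 5, 2004.
August 2004 — 1st Monday is August 2, 2004.
1st Monday of September 2004: September 6, 2004.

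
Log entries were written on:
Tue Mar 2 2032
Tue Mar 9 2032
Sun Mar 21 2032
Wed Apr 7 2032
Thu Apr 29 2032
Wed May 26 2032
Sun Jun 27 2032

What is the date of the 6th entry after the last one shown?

The spacing grows by 5 each time: 7, 12, 17, 22, 27, 32 days.
Next gap: 37 days. Sun Jun 27 2032 + 37 days = Tue Aug 3 2032.
Next gap: 42 days. Tue Aug 3 2032 + 42 days = Tue Sep 14 2032.
Next gap: 47 days. Tue Sep 14 2032 + 47 days = Sun Oct 31 2032.
Next gap: 52 days. Sun Oct 31 2032 + 52 days = Wed Dec 22 2032.
Next gap: 57 days. Wed Dec 22 2032 + 57 days = Thu Feb 17 2033.
Next gap: 62 days. Thu Feb 17 2033 + 62 days = Wed Apr 20 2033.

Wed Apr 20 2033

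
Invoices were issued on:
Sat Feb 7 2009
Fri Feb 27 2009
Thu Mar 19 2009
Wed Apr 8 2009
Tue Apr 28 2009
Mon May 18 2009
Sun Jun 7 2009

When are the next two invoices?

Sat Jun 27 2009, Fri Jul 17 2009

Every event comes 20 days after the last (20, 20, 20, 20, 20, 20).
Sun Jun 7 2009 + 20 days = Sat Jun 27 2009.
Sat Jun 27 2009 + 20 days = Fri Jul 17 2009.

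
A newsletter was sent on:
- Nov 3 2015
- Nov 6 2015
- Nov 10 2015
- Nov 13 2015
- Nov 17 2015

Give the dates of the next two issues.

Every event lands on a Tuesday or Friday (gaps cycle 3, 4, 3, 4).
So the schedule is: every Tuesday and Friday.
Next Friday: Nov 20 2015.
The following Tuesday is Nov 24 2015.

Nov 20 2015, Nov 24 2015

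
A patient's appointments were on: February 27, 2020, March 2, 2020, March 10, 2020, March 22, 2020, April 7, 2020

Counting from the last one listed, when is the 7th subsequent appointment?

November 17, 2020

The spacing grows by 4 each time: 4, 8, 12, 16 days.
Next gap: 20 days. April 7, 2020 + 20 days = April 27, 2020.
Next gap: 24 days. April 27, 2020 + 24 days = May 21, 2020.
Next gap: 28 days. May 21, 2020 + 28 days = June 18, 2020.
Next gap: 32 days. June 18, 2020 + 32 days = July 20, 2020.
Next gap: 36 days. July 20, 2020 + 36 days = August 25, 2020.
Next gap: 40 days. August 25, 2020 + 40 days = October 4, 2020.
Next gap: 44 days. October 4, 2020 + 44 days = November 17, 2020.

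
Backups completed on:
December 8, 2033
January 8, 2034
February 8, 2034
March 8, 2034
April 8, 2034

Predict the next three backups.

May 8, 2034; June 8, 2034; July 8, 2034

The day-of-month is always 8 (31, 31, 28, 31 days between events).
So this recurs on the 8th of each month.
May 2034: May 8, 2034.
Next: June 2034 → June 8, 2034.
Next: July 2034 → July 8, 2034.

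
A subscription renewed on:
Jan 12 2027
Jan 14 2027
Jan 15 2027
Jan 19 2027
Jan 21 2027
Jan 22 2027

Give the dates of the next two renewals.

Gaps: 2, 1, 4, 2, 1 days — not constant, but cyclic with period 3.
The events fall on every Tuesday, Thursday and Friday.
Next Tuesday: Jan 26 2027.
Next Thursday: Jan 28 2027.

Jan 26 2027, Jan 28 2027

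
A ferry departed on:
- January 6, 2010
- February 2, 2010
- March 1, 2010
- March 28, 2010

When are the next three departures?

April 24, 2010; May 21, 2010; June 17, 2010

Every event comes 27 days after the last (27, 27, 27).
March 28, 2010 + 27 days = April 24, 2010.
April 24, 2010 + 27 days = May 21, 2010.
May 21, 2010 + 27 days = June 17, 2010.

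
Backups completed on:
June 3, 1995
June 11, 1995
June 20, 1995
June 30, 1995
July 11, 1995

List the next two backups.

July 23, 1995; August 5, 1995

Gaps: 8, 9, 10, 11 days — each gap is 1 larger than the previous one.
Next gap: 12 days. July 11, 1995 + 12 days = July 23, 1995.
Next gap: 13 days. July 23, 1995 + 13 days = August 5, 1995.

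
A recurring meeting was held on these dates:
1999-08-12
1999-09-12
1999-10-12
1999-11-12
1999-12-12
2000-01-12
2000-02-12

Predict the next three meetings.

The day-of-month is always 12 (31, 30, 31, 30, 31, 31 days between events).
So this recurs on the 12th of each month.
March 2000: 2000-03-12.
April 2000: 2000-04-12.
Next: May 2000 → 2000-05-12.

2000-03-12, 2000-04-12, 2000-05-12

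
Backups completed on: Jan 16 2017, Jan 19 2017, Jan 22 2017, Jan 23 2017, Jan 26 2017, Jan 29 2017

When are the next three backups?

Jan 30 2017, Feb 2 2017, Feb 5 2017

Gaps: 3, 3, 1, 3, 3 days — not constant, but cyclic with period 3.
The events fall on every Monday, Thursday and Sunday.
Next Monday: Jan 30 2017.
The following Thursday is Feb 2 2017.
The following Sunday is Feb 5 2017.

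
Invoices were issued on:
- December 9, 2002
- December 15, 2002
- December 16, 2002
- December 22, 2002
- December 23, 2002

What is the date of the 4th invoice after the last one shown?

January 6, 2003

The gap pattern 6, 1, 6, 1 repeats every 2 events.
These are the Mondays and Sundays of each week.
Next Sunday: December 29, 2002.
Next Monday: December 30, 2002.
The following Sunday is January 5, 2003.
The following Monday is January 6, 2003.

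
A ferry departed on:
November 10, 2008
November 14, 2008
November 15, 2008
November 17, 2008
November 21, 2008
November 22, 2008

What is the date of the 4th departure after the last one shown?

December 1, 2008

The gap pattern 4, 1, 2, 4, 1 repeats every 3 events.
These are the Mondays, Fridays and Saturdays of each week.
The following Monday is November 24, 2008.
The following Friday is November 28, 2008.
The following Saturday is November 29, 2008.
The following Monday is December 1, 2008.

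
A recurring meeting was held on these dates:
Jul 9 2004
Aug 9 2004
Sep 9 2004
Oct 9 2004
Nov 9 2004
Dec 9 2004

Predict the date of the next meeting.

Gaps: 31, 31, 30, 31, 30 days — not constant. Every event is on the 9th of the month.
Pattern: the 9th of each month.
January 2005: Jan 9 2005.

Jan 9 2005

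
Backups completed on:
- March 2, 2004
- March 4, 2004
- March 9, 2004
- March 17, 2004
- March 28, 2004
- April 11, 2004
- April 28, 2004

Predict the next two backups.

Intervals are 2, 5, 8, 11, 14, 17 days — an arithmetic progression with common difference 3.
Next gap: 20 days. April 28, 2004 + 20 days = May 18, 2004.
Next gap: 23 days. May 18, 2004 + 23 days = June 10, 2004.

May 18, 2004; June 10, 2004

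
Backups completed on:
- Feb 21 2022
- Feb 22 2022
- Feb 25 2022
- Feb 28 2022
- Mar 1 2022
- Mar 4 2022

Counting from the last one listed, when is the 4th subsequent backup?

The gap pattern 1, 3, 3, 1, 3 repeats every 3 events.
These are the Mondays, Tuesdays and Fridays of each week.
The following Monday is Mar 7 2022.
Next Tuesday: Mar 8 2022.
The following Friday is Mar 11 2022.
Next Monday: Mar 14 2022.

Mar 14 2022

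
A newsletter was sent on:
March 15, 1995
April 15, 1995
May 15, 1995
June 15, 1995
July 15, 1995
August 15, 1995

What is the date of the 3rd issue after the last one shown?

Each date is the 15th; the gaps (31, 30, 31, 30, 31) track the month lengths.
The rule is the 15th of each month.
September 1995: September 15, 1995.
October 1995: October 15, 1995.
November 1995: November 15, 1995.

November 15, 1995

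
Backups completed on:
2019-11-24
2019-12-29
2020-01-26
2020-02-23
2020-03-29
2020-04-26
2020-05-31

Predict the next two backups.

These are Sundays with 35, 28, 28, 35, 28, 35-day gaps.
Each is the final Sunday of its month — 2019-12-29 is past the 28th, so '4th Sunday' doesn't fit.
June 2020 ends with Sunday 2020-06-28.
July 2020 ends with Sunday 2020-07-26.

2020-06-28, 2020-07-26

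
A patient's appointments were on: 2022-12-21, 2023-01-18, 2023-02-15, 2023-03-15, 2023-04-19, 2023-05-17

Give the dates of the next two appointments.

2023-06-21, 2023-07-19

Gaps: 28, 28, 28, 35, 28 days — a mix of 28 and 35. Every date is a Wednesday.
Each is the 3rd Wednesday of its month.
June 2023 — 3rd Wednesday is 2023-06-21.
3rd Wednesday of July 2023: 2023-07-19.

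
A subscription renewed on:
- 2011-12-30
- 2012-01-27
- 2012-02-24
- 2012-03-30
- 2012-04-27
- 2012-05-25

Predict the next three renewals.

Every date is a Friday; gaps 28, 28, 35, 28, 28 days.
Each is the last Friday of its month (at least one falls on the 29th or later, ruling out '4th Friday').
Last Friday of June 2012: 2012-06-29.
July 2012 ends with Friday 2012-07-27.
Last Friday of August 2012: 2012-08-31.

2012-06-29, 2012-07-27, 2012-08-31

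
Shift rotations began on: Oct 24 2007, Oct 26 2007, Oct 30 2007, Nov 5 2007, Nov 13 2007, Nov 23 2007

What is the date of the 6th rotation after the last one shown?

Mar 4 2008

Gaps: 2, 4, 6, 8, 10 days — each gap is 2 larger than the previous one.
Next gap: 12 days. Nov 23 2007 + 12 days = Dec 5 2007.
Next gap: 14 days. Dec 5 2007 + 14 days = Dec 19 2007.
Next gap: 16 days. Dec 19 2007 + 16 days = Jan 4 2008.
Next gap: 18 days. Jan 4 2008 + 18 days = Jan 22 2008.
Next gap: 20 days. Jan 22 2008 + 20 days = Feb 11 2008.
Next gap: 22 days. Feb 11 2008 + 22 days = Mar 4 2008.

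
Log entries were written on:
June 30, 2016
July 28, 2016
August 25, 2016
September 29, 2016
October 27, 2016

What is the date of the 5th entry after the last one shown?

Every date is a Thursday; gaps 28, 28, 35, 28 days.
Each is the last Thursday of its month (at least one falls on the 29th or later, ruling out '4th Thursday').
Last Thursday of November 2016: November 24, 2016.
Last Thursday of December 2016: December 29, 2016.
January 2017 ends with Thursday January 26, 2017.
February 2017 ends with Thursday February 23, 2017.
March 2017 ends with Thursday March 30, 2017.

March 30, 2017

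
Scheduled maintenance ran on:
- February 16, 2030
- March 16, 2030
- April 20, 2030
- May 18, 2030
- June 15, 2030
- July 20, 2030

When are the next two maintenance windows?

These are Saturdays at 28- or 35-day spacing (28, 35, 28, 28, 35).
The pattern: 3rd Saturday of the month.
August 2030 — 3rd Saturday is August 17, 2030.
September 2030 — 3rd Saturday is September 21, 2030.

August 17, 2030; September 21, 2030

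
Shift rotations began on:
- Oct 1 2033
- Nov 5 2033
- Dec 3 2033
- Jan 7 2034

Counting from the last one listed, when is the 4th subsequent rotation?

These are Saturdays at 28- or 35-day spacing (35, 28, 35).
The pattern: 1st Saturday of the month.
February 2034 — 1st Saturday is Feb 4 2034.
March 2034 — 1st Saturday is Mar 4 2034.
April 2034 — 1st Saturday is Apr 1 2034.
May 2034 — 1st Saturday is May 6 2034.

May 6 2034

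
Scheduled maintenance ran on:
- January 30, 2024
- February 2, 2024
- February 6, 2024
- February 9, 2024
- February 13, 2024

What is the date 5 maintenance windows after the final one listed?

The gap pattern 3, 4, 3, 4 repeats every 2 events.
These are the Tuesdays and Fridays of each week.
Next Friday: February 16, 2024.
The following Tuesday is February 20, 2024.
Next Friday: February 23, 2024.
The following Tuesday is February 27, 2024.
The following Friday is March 1, 2024.

March 1, 2024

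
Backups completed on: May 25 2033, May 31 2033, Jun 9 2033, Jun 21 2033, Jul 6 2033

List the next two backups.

The spacing grows by 3 each time: 6, 9, 12, 15 days.
Next gap: 18 days. Jul 6 2033 + 18 days = Jul 24 2033.
Next gap: 21 days. Jul 24 2033 + 21 days = Aug 14 2033.

Jul 24 2033, Aug 14 2033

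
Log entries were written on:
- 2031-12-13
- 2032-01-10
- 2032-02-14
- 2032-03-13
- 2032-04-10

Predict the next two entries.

These are Saturdays at 28- or 35-day spacing (28, 35, 28, 28).
The pattern: 2nd Saturday of the month.
May 2032 — 2nd Saturday is 2032-05-08.
2nd Saturday of June 2032: 2032-06-12.

2032-05-08, 2032-06-12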